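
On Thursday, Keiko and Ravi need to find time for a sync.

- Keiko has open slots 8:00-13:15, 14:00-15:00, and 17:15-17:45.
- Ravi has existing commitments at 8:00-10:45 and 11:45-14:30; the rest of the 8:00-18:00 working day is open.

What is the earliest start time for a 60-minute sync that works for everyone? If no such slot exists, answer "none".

Ravi free within 08:00–18:00: 10:45–11:45, 14:30–18:00.
Keiko ∩ Ravi: 10:45–11:45, 14:30–15:00, 17:15–17:45.
Windows ≥ 60 min: 10:45–11:45.
Earliest such window starts at 10:45.

10:45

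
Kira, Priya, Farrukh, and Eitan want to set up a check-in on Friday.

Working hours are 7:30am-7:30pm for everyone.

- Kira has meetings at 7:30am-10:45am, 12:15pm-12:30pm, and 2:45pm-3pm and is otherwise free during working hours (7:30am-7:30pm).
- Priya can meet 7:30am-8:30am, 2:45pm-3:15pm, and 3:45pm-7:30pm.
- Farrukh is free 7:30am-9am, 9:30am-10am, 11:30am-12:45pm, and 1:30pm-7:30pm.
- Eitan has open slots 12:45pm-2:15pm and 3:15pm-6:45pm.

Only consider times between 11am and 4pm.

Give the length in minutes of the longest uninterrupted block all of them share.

15 minutes

Kira free within 07:30–19:30: 10:45–12:15, 12:30–14:45, 15:00–19:30.
Kira ∩ Priya: 15:00–15:15, 15:45–19:30.
Kira ∩ Priya ∩ Farrukh: 15:00–15:15, 15:45–19:30.
Kira ∩ Priya ∩ Farrukh ∩ Eitan: 15:45–18:45.
Restricted to 11:00–16:00: 15:45–16:00.
Single common window of 15 minutes.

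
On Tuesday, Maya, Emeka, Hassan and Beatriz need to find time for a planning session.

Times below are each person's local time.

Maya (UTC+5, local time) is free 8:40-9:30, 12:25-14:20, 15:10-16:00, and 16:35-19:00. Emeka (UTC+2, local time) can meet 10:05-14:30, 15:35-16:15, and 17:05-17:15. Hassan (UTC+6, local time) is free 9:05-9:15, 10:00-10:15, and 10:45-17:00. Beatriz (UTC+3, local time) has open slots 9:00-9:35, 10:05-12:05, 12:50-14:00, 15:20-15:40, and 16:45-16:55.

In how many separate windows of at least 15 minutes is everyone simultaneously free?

Maya → UTC: 03:40–04:30, 07:25–09:20, 10:10–11:00, 11:35–14:00.
Emeka → UTC: 08:05–12:30, 13:35–14:15, 15:05–15:15.
Hassan → UTC: 03:05–03:15, 04:00–04:15, 04:45–11:00.
Beatriz → UTC: 06:00–06:35, 07:05–09:05, 09:50–11:00, 12:20–12:40, 13:45–13:55.
Maya ∩ Emeka: 08:05–09:20, 10:10–11:00, 11:35–12:30, 13:35–14:00.
Maya ∩ Emeka ∩ Hassan: 08:05–09:20, 10:10–11:00.
Maya ∩ Emeka ∩ Hassan ∩ Beatriz: 08:05–09:05, 10:10–11:00.
Windows ≥ 15 min: 08:05–09:05, 10:10–11:00.
That's 2 windows.

2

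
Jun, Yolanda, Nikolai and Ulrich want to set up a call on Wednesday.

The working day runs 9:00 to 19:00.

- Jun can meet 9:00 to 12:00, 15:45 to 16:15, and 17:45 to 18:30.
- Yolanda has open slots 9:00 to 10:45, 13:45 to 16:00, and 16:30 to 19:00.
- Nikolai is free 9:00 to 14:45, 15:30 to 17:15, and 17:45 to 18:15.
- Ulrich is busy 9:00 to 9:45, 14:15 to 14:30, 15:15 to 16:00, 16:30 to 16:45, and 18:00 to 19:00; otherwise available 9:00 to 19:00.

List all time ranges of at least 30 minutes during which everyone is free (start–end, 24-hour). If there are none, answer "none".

09:45–10:45

Ulrich free within 09:00–19:00: 09:45–14:15, 14:30–15:15, 16:00–16:30, 16:45–18:00.
Jun ∩ Yolanda: 09:00–10:45, 15:45–16:00, 17:45–18:30.
Jun ∩ Yolanda ∩ Nikolai: 09:00–10:45, 15:45–16:00, 17:45–18:15.
Jun ∩ Yolanda ∩ Nikolai ∩ Ulrich: 09:45–10:45, 17:45–18:00.
Windows ≥ 30 min: 09:45–10:45.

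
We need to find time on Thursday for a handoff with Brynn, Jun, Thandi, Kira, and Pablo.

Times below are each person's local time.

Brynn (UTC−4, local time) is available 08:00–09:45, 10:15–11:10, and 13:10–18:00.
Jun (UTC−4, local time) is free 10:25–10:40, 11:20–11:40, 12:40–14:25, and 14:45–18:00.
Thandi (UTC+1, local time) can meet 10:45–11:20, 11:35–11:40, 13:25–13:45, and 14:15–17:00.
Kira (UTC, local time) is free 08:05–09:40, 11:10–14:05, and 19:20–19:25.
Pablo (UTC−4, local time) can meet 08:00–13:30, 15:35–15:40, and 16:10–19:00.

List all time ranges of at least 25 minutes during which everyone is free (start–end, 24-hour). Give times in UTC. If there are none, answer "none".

Brynn → UTC: 12:00–13:45, 14:15–15:10, 17:10–22:00.
Jun → UTC: 14:25–14:40, 15:20–15:40, 16:40–18:25, 18:45–22:00.
Thandi → UTC: 09:45–10:20, 10:35–10:40, 12:25–12:45, 13:15–16:00.
Kira → UTC: 08:05–09:40, 11:10–14:05, 19:20–19:25.
Pablo → UTC: 12:00–17:30, 19:35–19:40, 20:10–23:00.
Brynn ∩ Jun: 14:25–14:40, 17:10–18:25, 18:45–22:00.
Brynn ∩ Jun ∩ Thandi: 14:25–14:40.
Brynn ∩ Jun ∩ Thandi ∩ Kira: (none).
Brynn ∩ Jun ∩ Thandi ∩ Kira ∩ Pablo: (none).
Windows ≥ 25 min: (none).

none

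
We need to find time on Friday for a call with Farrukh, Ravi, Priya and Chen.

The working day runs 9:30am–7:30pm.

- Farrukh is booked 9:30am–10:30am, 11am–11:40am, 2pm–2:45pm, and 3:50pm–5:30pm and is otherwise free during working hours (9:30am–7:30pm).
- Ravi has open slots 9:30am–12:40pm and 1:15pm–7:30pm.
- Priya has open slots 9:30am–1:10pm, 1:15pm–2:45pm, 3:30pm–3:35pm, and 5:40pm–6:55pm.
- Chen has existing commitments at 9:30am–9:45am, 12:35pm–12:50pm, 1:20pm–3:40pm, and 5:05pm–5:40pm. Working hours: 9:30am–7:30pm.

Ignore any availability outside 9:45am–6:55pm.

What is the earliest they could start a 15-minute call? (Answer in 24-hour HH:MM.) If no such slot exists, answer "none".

10:30

Farrukh free within 09:30–19:30: 10:30–11:00, 11:40–14:00, 14:45–15:50, 17:30–19:30.
Chen free within 09:30–19:30: 09:45–12:35, 12:50–13:20, 15:40–17:05, 17:40–19:30.
Farrukh ∩ Ravi: 10:30–11:00, 11:40–12:40, 13:15–14:00, 14:45–15:50, 17:30–19:30.
Farrukh ∩ Ravi ∩ Priya: 10:30–11:00, 11:40–12:40, 13:15–14:00, 15:30–15:35, 17:40–18:55.
Farrukh ∩ Ravi ∩ Priya ∩ Chen: 10:30–11:00, 11:40–12:35, 13:15–13:20, 17:40–18:55.
Restricted to 09:45–18:55: 10:30–11:00, 11:40–12:35, 13:15–13:20, 17:40–18:55.
Windows ≥ 15 min: 10:30–11:00, 11:40–12:35, 17:40–18:55.
Earliest such window starts at 10:30.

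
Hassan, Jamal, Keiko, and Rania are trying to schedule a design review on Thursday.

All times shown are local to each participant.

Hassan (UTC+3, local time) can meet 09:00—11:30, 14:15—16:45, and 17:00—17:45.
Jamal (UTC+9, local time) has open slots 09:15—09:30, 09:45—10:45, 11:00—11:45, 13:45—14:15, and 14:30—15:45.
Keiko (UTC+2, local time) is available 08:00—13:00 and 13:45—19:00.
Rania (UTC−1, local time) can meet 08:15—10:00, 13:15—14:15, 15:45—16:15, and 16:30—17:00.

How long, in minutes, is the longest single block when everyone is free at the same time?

Hassan → UTC: 06:00–08:30, 11:15–13:45, 14:00–14:45.
Jamal → UTC: 00:15–00:30, 00:45–01:45, 02:00–02:45, 04:45–05:15, 05:30–06:45.
Keiko → UTC: 06:00–11:00, 11:45–17:00.
Rania → UTC: 09:15–11:00, 14:15–15:15, 16:45–17:15, 17:30–18:00.
Hassan ∩ Jamal: 06:00–06:45.
Hassan ∩ Jamal ∩ Keiko: 06:00–06:45.
Hassan ∩ Jamal ∩ Keiko ∩ Rania: (none).
No common window.

0 minutes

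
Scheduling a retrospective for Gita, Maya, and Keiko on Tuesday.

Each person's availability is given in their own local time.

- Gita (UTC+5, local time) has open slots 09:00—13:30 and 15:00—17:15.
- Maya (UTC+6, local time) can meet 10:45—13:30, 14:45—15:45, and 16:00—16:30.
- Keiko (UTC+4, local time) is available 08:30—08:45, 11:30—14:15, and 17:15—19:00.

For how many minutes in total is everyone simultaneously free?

15 minutes

Gita → UTC: 04:00–08:30, 10:00–12:15.
Maya → UTC: 04:45–07:30, 08:45–09:45, 10:00–10:30.
Keiko → UTC: 04:30–04:45, 07:30–10:15, 13:15–15:00.
Gita ∩ Maya: 04:45–07:30, 10:00–10:30.
Gita ∩ Maya ∩ Keiko: 10:00–10:15.
Total common minutes: 15.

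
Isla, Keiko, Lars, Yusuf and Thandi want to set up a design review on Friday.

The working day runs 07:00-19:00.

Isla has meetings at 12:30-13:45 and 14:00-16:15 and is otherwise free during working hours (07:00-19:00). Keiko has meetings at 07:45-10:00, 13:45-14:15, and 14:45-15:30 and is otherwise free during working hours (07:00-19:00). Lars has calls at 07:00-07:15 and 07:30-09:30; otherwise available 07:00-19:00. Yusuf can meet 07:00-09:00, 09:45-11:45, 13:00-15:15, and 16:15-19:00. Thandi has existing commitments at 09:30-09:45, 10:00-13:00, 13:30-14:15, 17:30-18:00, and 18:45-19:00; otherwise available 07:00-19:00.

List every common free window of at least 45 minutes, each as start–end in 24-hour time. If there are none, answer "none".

16:15–17:30, 18:00–18:45

Isla free within 07:00–19:00: 07:00–12:30, 13:45–14:00, 16:15–19:00.
Keiko free within 07:00–19:00: 07:00–07:45, 10:00–13:45, 14:15–14:45, 15:30–19:00.
Lars free within 07:00–19:00: 07:15–07:30, 09:30–19:00.
Thandi free within 07:00–19:00: 07:00–09:30, 09:45–10:00, 13:00–13:30, 14:15–17:30, 18:00–18:45.
Isla ∩ Keiko: 07:00–07:45, 10:00–12:30, 16:15–19:00.
Isla ∩ Keiko ∩ Lars: 07:15–07:30, 10:00–12:30, 16:15–19:00.
Isla ∩ Keiko ∩ Lars ∩ Yusuf: 07:15–07:30, 10:00–11:45, 16:15–19:00.
Isla ∩ Keiko ∩ Lars ∩ Yusuf ∩ Thandi: 07:15–07:30, 16:15–17:30, 18:00–18:45.
Windows ≥ 45 min: 16:15–17:30, 18:00–18:45.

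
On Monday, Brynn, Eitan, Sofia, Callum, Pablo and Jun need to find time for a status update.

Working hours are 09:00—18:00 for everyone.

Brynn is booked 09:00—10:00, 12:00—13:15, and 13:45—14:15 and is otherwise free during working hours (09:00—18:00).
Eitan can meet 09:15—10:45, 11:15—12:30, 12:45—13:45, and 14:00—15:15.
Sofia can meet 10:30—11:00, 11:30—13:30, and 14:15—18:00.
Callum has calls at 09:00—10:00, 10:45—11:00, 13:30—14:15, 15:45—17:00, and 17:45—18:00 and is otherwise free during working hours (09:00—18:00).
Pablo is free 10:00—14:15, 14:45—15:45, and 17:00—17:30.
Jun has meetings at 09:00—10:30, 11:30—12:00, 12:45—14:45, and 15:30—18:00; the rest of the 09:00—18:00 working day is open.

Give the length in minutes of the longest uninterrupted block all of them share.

Brynn free within 09:00–18:00: 10:00–12:00, 13:15–13:45, 14:15–18:00.
Callum free within 09:00–18:00: 10:00–10:45, 11:00–13:30, 14:15–15:45, 17:00–17:45.
Jun free within 09:00–18:00: 10:30–11:30, 12:00–12:45, 14:45–15:30.
Brynn ∩ Eitan: 10:00–10:45, 11:15–12:00, 13:15–13:45, 14:15–15:15.
Brynn ∩ Eitan ∩ Sofia: 10:30–10:45, 11:30–12:00, 13:15–13:30, 14:15–15:15.
Brynn ∩ Eitan ∩ Sofia ∩ Callum: 10:30–10:45, 11:30–12:00, 13:15–13:30, 14:15–15:15.
Brynn ∩ Eitan ∩ Sofia ∩ Callum ∩ Pablo: 10:30–10:45, 11:30–12:00, 13:15–13:30, 14:45–15:15.
Brynn ∩ Eitan ∩ Sofia ∩ Callum ∩ Pablo ∩ Jun: 10:30–10:45, 14:45–15:15.
Common window lengths: 15, 30 min; longest is 30.

30 minutes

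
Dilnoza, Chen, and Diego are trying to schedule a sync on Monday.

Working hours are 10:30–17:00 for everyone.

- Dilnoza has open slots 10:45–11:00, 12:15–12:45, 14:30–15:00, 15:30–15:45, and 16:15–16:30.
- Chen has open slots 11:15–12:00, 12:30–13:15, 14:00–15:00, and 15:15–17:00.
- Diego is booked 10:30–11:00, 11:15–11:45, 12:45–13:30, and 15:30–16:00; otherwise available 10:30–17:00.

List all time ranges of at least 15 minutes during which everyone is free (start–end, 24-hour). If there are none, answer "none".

12:30–12:45, 14:30–15:00, 16:15–16:30

Diego free within 10:30–17:00: 11:00–11:15, 11:45–12:45, 13:30–15:30, 16:00–17:00.
Dilnoza ∩ Chen: 12:30–12:45, 14:30–15:00, 15:30–15:45, 16:15–16:30.
Dilnoza ∩ Chen ∩ Diego: 12:30–12:45, 14:30–15:00, 16:15–16:30.
Windows ≥ 15 min: 12:30–12:45, 14:30–15:00, 16:15–16:30.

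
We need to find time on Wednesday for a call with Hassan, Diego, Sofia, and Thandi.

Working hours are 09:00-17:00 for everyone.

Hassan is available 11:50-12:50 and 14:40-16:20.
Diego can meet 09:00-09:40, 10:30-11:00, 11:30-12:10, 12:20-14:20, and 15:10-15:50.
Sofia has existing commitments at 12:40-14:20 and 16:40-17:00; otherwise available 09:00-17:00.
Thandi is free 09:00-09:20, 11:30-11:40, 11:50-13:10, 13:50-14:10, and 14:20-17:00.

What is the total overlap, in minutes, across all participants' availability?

Sofia free within 09:00–17:00: 09:00–12:40, 14:20–16:40.
Hassan ∩ Diego: 11:50–12:10, 12:20–12:50, 15:10–15:50.
Hassan ∩ Diego ∩ Sofia: 11:50–12:10, 12:20–12:40, 15:10–15:50.
Hassan ∩ Diego ∩ Sofia ∩ Thandi: 11:50–12:10, 12:20–12:40, 15:10–15:50.
Total common minutes: 20 + 20 + 40 = 80.

80 minutes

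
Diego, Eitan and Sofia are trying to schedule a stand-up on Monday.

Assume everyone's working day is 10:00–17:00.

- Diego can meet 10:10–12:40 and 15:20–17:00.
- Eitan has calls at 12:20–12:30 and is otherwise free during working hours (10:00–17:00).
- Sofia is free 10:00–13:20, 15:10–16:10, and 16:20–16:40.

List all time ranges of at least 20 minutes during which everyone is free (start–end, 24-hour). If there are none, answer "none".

10:10–12:20, 15:20–16:10, 16:20–16:40

Eitan free within 10:00–17:00: 10:00–12:20, 12:30–17:00.
Diego ∩ Eitan: 10:10–12:20, 12:30–12:40, 15:20–17:00.
Diego ∩ Eitan ∩ Sofia: 10:10–12:20, 12:30–12:40, 15:20–16:10, 16:20–16:40.
Windows ≥ 20 min: 10:10–12:20, 15:20–16:10, 16:20–16:40.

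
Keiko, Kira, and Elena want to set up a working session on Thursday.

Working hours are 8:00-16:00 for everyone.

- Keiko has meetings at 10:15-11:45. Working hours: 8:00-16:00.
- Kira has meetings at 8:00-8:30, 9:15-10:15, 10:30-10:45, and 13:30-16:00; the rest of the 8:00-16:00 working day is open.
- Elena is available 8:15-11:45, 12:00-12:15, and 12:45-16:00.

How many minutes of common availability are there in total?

105 minutes

Keiko free within 08:00–16:00: 08:00–10:15, 11:45–16:00.
Kira free within 08:00–16:00: 08:30–09:15, 10:15–10:30, 10:45–13:30.
Keiko ∩ Kira: 08:30–09:15, 11:45–13:30.
Keiko ∩ Kira ∩ Elena: 08:30–09:15, 12:00–12:15, 12:45–13:30.
Total common minutes: 45 + 15 + 45 = 105.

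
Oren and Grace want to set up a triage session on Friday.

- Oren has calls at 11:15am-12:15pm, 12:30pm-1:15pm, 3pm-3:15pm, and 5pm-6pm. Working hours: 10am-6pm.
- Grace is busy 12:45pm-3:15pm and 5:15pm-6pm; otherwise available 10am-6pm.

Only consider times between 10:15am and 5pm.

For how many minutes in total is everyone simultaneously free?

Oren free within 10:00–18:00: 10:00–11:15, 12:15–12:30, 13:15–15:00, 15:15–17:00.
Grace free within 10:00–18:00: 10:00–12:45, 15:15–17:15.
Oren ∩ Grace: 10:00–11:15, 12:15–12:30, 15:15–17:00.
Restricted to 10:15–17:00: 10:15–11:15, 12:15–12:30, 15:15–17:00.
Total common minutes: 60 + 15 + 105 = 180.

180 minutes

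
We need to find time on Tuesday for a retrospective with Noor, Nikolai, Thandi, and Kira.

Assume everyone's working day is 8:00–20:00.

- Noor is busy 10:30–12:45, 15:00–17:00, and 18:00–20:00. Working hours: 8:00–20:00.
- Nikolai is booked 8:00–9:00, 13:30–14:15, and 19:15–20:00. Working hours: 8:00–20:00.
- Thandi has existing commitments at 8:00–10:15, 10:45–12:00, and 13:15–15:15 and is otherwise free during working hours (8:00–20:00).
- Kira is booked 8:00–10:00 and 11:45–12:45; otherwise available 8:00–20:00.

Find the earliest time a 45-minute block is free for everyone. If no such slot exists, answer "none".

Noor free within 08:00–20:00: 08:00–10:30, 12:45–15:00, 17:00–18:00.
Nikolai free within 08:00–20:00: 09:00–13:30, 14:15–19:15.
Thandi free within 08:00–20:00: 10:15–10:45, 12:00–13:15, 15:15–20:00.
Kira free within 08:00–20:00: 10:00–11:45, 12:45–20:00.
Noor ∩ Nikolai: 09:00–10:30, 12:45–13:30, 14:15–15:00, 17:00–18:00.
Noor ∩ Nikolai ∩ Thandi: 10:15–10:30, 12:45–13:15, 17:00–18:00.
Noor ∩ Nikolai ∩ Thandi ∩ Kira: 10:15–10:30, 12:45–13:15, 17:00–18:00.
Windows ≥ 45 min: 17:00–18:00.
Earliest such window starts at 17:00.

17:00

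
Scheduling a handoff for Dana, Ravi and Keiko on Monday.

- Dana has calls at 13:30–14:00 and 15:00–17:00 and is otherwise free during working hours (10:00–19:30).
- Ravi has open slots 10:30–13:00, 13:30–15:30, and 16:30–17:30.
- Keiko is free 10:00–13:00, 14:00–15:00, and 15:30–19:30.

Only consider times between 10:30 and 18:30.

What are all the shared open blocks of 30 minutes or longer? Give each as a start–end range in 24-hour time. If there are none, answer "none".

Dana free within 10:00–19:30: 10:00–13:30, 14:00–15:00, 17:00–19:30.
Dana ∩ Ravi: 10:30–13:00, 14:00–15:00, 17:00–17:30.
Dana ∩ Ravi ∩ Keiko: 10:30–13:00, 14:00–15:00, 17:00–17:30.
Restricted to 10:30–18:30: 10:30–13:00, 14:00–15:00, 17:00–17:30.
Windows ≥ 30 min: 10:30–13:00, 14:00–15:00, 17:00–17:30.

10:30–13:00, 14:00–15:00, 17:00–17:30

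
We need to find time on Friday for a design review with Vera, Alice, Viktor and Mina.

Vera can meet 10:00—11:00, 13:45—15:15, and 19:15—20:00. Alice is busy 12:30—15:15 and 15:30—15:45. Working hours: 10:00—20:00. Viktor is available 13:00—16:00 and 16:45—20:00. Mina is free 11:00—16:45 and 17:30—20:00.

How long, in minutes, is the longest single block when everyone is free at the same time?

Alice free within 10:00–20:00: 10:00–12:30, 15:15–15:30, 15:45–20:00.
Vera ∩ Alice: 10:00–11:00, 19:15–20:00.
Vera ∩ Alice ∩ Viktor: 19:15–20:00.
Vera ∩ Alice ∩ Viktor ∩ Mina: 19:15–20:00.
Single common window of 45 minutes.

45 minutes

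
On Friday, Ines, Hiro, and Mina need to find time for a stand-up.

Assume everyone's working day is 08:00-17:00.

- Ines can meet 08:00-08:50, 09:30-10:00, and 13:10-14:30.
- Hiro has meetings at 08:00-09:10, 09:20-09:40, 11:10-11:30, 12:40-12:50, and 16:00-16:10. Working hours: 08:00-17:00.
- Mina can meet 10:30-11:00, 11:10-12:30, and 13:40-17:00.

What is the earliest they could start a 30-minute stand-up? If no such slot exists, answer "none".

13:40

Hiro free within 08:00–17:00: 09:10–09:20, 09:40–11:10, 11:30–12:40, 12:50–16:00, 16:10–17:00.
Ines ∩ Hiro: 09:40–10:00, 13:10–14:30.
Ines ∩ Hiro ∩ Mina: 13:40–14:30.
Windows ≥ 30 min: 13:40–14:30.
Earliest such window starts at 13:40.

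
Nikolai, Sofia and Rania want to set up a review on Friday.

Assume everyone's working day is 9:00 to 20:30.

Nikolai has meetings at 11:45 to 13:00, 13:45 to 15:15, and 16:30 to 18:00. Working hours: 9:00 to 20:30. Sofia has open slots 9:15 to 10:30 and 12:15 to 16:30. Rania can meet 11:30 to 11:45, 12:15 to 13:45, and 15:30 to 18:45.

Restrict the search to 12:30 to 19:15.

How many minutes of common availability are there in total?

105 minutes

Nikolai free within 09:00–20:30: 09:00–11:45, 13:00–13:45, 15:15–16:30, 18:00–20:30.
Nikolai ∩ Sofia: 09:15–10:30, 13:00–13:45, 15:15–16:30.
Nikolai ∩ Sofia ∩ Rania: 13:00–13:45, 15:30–16:30.
Restricted to 12:30–19:15: 13:00–13:45, 15:30–16:30.
Total common minutes: 45 + 60 = 105.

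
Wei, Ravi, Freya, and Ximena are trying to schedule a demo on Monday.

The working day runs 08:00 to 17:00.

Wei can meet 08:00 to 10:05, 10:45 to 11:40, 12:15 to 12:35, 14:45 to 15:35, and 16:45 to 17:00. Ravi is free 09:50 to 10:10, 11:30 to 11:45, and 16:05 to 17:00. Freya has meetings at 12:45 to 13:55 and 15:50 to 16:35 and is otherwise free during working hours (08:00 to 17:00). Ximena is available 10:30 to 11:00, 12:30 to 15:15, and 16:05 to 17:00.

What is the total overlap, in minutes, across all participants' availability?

15 minutes

Freya free within 08:00–17:00: 08:00–12:45, 13:55–15:50, 16:35–17:00.
Wei ∩ Ravi: 09:50–10:05, 11:30–11:40, 16:45–17:00.
Wei ∩ Ravi ∩ Freya: 09:50–10:05, 11:30–11:40, 16:45–17:00.
Wei ∩ Ravi ∩ Freya ∩ Ximena: 16:45–17:00.
Total common minutes: 15.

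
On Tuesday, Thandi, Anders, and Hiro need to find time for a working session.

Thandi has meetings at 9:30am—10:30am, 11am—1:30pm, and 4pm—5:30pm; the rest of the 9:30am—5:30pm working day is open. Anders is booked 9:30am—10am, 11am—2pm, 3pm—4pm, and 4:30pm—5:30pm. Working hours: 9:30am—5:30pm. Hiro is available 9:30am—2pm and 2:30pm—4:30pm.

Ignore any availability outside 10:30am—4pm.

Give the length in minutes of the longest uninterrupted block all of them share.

30 minutes

Thandi free within 09:30–17:30: 10:30–11:00, 13:30–16:00.
Anders free within 09:30–17:30: 10:00–11:00, 14:00–15:00, 16:00–16:30.
Thandi ∩ Anders: 10:30–11:00, 14:00–15:00.
Thandi ∩ Anders ∩ Hiro: 10:30–11:00, 14:30–15:00.
Restricted to 10:30–16:00: 10:30–11:00, 14:30–15:00.
Common window lengths: 30, 30 min; longest is 30.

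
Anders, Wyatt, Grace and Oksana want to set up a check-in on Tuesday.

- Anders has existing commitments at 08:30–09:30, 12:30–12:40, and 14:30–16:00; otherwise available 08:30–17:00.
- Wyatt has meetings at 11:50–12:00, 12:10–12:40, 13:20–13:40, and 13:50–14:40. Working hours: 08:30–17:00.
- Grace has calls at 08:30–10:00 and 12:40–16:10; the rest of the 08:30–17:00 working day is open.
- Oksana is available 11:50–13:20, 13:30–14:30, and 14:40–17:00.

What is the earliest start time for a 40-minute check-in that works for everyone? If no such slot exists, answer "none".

Anders free within 08:30–17:00: 09:30–12:30, 12:40–14:30, 16:00–17:00.
Wyatt free within 08:30–17:00: 08:30–11:50, 12:00–12:10, 12:40–13:20, 13:40–13:50, 14:40–17:00.
Grace free within 08:30–17:00: 10:00–12:40, 16:10–17:00.
Anders ∩ Wyatt: 09:30–11:50, 12:00–12:10, 12:40–13:20, 13:40–13:50, 16:00–17:00.
Anders ∩ Wyatt ∩ Grace: 10:00–11:50, 12:00–12:10, 16:10–17:00.
Anders ∩ Wyatt ∩ Grace ∩ Oksana: 12:00–12:10, 16:10–17:00.
Windows ≥ 40 min: 16:10–17:00.
Earliest such window starts at 16:10.

16:10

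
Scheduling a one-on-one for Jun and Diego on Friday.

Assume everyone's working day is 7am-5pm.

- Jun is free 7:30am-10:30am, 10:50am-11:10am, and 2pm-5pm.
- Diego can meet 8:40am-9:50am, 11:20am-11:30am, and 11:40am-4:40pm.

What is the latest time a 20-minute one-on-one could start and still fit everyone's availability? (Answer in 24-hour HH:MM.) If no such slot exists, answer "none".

16:20

Jun ∩ Diego: 08:40–09:50, 14:00–16:40.
Windows ≥ 20 min: 08:40–09:50, 14:00–16:40.
Latest start in the last window 14:00–16:40 is 16:40 − 20 min = 16:20.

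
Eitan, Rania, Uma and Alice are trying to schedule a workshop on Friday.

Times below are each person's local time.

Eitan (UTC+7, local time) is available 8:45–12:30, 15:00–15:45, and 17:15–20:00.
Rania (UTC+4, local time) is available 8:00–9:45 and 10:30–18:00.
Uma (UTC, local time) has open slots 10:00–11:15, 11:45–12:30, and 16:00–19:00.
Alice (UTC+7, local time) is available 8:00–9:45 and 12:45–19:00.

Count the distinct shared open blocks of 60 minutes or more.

Eitan → UTC: 01:45–05:30, 08:00–08:45, 10:15–13:00.
Rania → UTC: 04:00–05:45, 06:30–14:00.
Uma → UTC: 10:00–11:15, 11:45–12:30, 16:00–19:00.
Alice → UTC: 01:00–02:45, 05:45–12:00.
Eitan ∩ Rania: 04:00–05:30, 08:00–08:45, 10:15–13:00.
Eitan ∩ Rania ∩ Uma: 10:15–11:15, 11:45–12:30.
Eitan ∩ Rania ∩ Uma ∩ Alice: 10:15–11:15, 11:45–12:00.
Windows ≥ 60 min: 10:15–11:15.
That's 1 window.

1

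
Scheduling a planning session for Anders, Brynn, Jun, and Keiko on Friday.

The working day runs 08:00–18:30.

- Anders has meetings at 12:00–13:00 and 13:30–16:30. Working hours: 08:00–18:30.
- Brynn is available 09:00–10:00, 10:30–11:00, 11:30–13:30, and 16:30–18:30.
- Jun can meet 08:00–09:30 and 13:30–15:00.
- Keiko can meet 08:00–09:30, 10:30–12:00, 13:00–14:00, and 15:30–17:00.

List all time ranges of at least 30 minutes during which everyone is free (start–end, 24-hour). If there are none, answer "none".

Anders free within 08:00–18:30: 08:00–12:00, 13:00–13:30, 16:30–18:30.
Anders ∩ Brynn: 09:00–10:00, 10:30–11:00, 11:30–12:00, 13:00–13:30, 16:30–18:30.
Anders ∩ Brynn ∩ Jun: 09:00–09:30.
Anders ∩ Brynn ∩ Jun ∩ Keiko: 09:00–09:30.
Windows ≥ 30 min: 09:00–09:30.

09:00–09:30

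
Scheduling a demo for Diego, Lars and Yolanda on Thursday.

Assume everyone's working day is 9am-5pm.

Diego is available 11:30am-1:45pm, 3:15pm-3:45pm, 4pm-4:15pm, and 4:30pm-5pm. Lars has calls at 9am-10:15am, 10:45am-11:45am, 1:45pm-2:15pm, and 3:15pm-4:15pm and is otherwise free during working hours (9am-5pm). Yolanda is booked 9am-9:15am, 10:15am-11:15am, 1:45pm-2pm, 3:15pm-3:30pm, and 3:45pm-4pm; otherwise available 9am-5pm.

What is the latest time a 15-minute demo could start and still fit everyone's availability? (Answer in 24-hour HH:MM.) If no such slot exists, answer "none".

16:45

Lars free within 09:00–17:00: 10:15–10:45, 11:45–13:45, 14:15–15:15, 16:15–17:00.
Yolanda free within 09:00–17:00: 09:15–10:15, 11:15–13:45, 14:00–15:15, 15:30–15:45, 16:00–17:00.
Diego ∩ Lars: 11:45–13:45, 16:30–17:00.
Diego ∩ Lars ∩ Yolanda: 11:45–13:45, 16:30–17:00.
Windows ≥ 15 min: 11:45–13:45, 16:30–17:00.
Latest start in the last window 16:30–17:00 is 17:00 − 15 min = 16:45.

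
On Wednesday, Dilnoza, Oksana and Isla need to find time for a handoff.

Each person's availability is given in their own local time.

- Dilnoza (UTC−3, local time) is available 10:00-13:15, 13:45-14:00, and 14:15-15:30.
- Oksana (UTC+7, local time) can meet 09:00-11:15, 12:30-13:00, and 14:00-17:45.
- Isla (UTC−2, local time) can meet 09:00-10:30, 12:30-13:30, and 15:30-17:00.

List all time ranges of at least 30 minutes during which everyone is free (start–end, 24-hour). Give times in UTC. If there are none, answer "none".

Dilnoza → UTC: 13:00–16:15, 16:45–17:00, 17:15–18:30.
Oksana → UTC: 02:00–04:15, 05:30–06:00, 07:00–10:45.
Isla → UTC: 11:00–12:30, 14:30–15:30, 17:30–19:00.
Dilnoza ∩ Oksana: (none).
Dilnoza ∩ Oksana ∩ Isla: (none).
Windows ≥ 30 min: (none).

none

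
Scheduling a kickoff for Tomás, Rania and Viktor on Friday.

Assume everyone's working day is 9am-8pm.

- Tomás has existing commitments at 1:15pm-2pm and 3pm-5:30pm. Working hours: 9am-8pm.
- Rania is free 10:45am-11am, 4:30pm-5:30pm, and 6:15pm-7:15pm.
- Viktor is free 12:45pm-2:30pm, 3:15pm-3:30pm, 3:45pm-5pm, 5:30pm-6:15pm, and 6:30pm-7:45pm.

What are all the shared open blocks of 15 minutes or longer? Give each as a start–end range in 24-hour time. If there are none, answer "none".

18:30–19:15

Tomás free within 09:00–20:00: 09:00–13:15, 14:00–15:00, 17:30–20:00.
Tomás ∩ Rania: 10:45–11:00, 18:15–19:15.
Tomás ∩ Rania ∩ Viktor: 18:30–19:15.
Windows ≥ 15 min: 18:30–19:15.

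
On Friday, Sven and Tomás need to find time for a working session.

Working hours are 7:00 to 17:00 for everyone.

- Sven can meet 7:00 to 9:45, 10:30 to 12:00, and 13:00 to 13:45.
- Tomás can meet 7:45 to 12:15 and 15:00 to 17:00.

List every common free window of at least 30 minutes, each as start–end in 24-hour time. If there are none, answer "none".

07:45–09:45, 10:30–12:00

Sven ∩ Tomás: 07:45–09:45, 10:30–12:00.
Windows ≥ 30 min: 07:45–09:45, 10:30–12:00.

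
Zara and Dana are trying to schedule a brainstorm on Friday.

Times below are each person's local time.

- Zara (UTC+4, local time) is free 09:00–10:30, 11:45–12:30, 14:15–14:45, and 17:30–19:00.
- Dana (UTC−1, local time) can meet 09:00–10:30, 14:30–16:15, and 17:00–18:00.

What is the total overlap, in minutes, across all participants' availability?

Zara → UTC: 05:00–06:30, 07:45–08:30, 10:15–10:45, 13:30–15:00.
Dana → UTC: 10:00–11:30, 15:30–17:15, 18:00–19:00.
Zara ∩ Dana: 10:15–10:45.
Total common minutes: 30.

30 minutes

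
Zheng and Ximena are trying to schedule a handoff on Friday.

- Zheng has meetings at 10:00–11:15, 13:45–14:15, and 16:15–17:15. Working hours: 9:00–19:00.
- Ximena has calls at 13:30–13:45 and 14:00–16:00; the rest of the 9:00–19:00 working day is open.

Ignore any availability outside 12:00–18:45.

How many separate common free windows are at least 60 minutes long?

Zheng free within 09:00–19:00: 09:00–10:00, 11:15–13:45, 14:15–16:15, 17:15–19:00.
Ximena free within 09:00–19:00: 09:00–13:30, 13:45–14:00, 16:00–19:00.
Zheng ∩ Ximena: 09:00–10:00, 11:15–13:30, 16:00–16:15, 17:15–19:00.
Restricted to 12:00–18:45: 12:00–13:30, 16:00–16:15, 17:15–18:45.
Windows ≥ 60 min: 12:00–13:30, 17:15–18:45.
That's 2 windows.

2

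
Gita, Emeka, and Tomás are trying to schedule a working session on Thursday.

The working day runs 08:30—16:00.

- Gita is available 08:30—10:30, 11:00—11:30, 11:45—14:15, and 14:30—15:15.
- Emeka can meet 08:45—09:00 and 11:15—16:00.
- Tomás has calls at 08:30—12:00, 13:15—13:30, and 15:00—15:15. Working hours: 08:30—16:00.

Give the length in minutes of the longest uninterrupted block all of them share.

75 minutes

Tomás free within 08:30–16:00: 12:00–13:15, 13:30–15:00, 15:15–16:00.
Gita ∩ Emeka: 08:45–09:00, 11:15–11:30, 11:45–14:15, 14:30–15:15.
Gita ∩ Emeka ∩ Tomás: 12:00–13:15, 13:30–14:15, 14:30–15:00.
Common window lengths: 75, 45, 30 min; longest is 75.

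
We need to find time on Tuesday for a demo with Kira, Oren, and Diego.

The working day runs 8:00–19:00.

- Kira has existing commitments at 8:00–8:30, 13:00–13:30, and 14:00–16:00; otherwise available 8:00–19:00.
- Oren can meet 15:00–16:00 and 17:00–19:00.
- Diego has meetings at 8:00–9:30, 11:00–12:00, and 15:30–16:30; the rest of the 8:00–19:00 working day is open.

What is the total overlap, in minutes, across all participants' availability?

Kira free within 08:00–19:00: 08:30–13:00, 13:30–14:00, 16:00–19:00.
Diego free within 08:00–19:00: 09:30–11:00, 12:00–15:30, 16:30–19:00.
Kira ∩ Oren: 17:00–19:00.
Kira ∩ Oren ∩ Diego: 17:00–19:00.
Total common minutes: 120.

120 minutes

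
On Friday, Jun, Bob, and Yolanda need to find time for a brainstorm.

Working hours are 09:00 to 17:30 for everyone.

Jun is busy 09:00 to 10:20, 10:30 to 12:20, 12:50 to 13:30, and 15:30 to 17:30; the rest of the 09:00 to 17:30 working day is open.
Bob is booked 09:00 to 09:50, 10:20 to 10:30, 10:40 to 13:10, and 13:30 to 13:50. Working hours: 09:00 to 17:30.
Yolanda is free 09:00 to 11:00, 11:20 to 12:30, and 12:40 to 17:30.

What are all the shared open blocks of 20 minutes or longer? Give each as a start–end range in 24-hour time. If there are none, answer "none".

13:50–15:30

Jun free within 09:00–17:30: 10:20–10:30, 12:20–12:50, 13:30–15:30.
Bob free within 09:00–17:30: 09:50–10:20, 10:30–10:40, 13:10–13:30, 13:50–17:30.
Jun ∩ Bob: 13:50–15:30.
Jun ∩ Bob ∩ Yolanda: 13:50–15:30.
Windows ≥ 20 min: 13:50–15:30.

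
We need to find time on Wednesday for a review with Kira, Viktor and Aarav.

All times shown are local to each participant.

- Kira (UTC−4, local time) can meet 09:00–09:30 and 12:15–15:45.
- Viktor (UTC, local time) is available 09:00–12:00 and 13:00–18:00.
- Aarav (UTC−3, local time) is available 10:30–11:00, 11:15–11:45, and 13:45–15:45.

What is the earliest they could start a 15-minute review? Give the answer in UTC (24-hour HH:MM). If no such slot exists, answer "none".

16:45

Kira → UTC: 13:00–13:30, 16:15–19:45.
Viktor → UTC: 09:00–12:00, 13:00–18:00.
Aarav → UTC: 13:30–14:00, 14:15–14:45, 16:45–18:45.
Kira ∩ Viktor: 13:00–13:30, 16:15–18:00.
Kira ∩ Viktor ∩ Aarav: 16:45–18:00.
Windows ≥ 15 min: 16:45–18:00.
Earliest such window starts at 16:45.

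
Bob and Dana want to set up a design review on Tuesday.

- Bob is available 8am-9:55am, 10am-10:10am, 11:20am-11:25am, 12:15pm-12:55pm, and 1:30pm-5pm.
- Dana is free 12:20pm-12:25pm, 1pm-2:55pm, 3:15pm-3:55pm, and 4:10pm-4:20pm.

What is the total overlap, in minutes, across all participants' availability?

140 minutes

Bob ∩ Dana: 12:20–12:25, 13:30–14:55, 15:15–15:55, 16:10–16:20.
Total common minutes: 5 + 85 + 40 + 10 = 140.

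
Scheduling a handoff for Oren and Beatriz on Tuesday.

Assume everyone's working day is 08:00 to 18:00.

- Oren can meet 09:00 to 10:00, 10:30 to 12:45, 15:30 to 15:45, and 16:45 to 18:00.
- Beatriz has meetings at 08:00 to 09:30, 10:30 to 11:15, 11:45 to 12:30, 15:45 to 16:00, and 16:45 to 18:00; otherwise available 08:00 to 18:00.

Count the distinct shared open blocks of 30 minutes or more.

Beatriz free within 08:00–18:00: 09:30–10:30, 11:15–11:45, 12:30–15:45, 16:00–16:45.
Oren ∩ Beatriz: 09:30–10:00, 11:15–11:45, 12:30–12:45, 15:30–15:45.
Windows ≥ 30 min: 09:30–10:00, 11:15–11:45.
That's 2 windows.

2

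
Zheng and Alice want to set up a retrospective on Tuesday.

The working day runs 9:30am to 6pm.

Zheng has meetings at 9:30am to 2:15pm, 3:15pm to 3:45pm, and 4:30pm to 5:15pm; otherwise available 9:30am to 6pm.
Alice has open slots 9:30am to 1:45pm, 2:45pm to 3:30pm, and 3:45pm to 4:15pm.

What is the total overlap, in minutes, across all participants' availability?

Zheng free within 09:30–18:00: 14:15–15:15, 15:45–16:30, 17:15–18:00.
Zheng ∩ Alice: 14:45–15:15, 15:45–16:15.
Total common minutes: 30 + 30 = 60.

60 minutes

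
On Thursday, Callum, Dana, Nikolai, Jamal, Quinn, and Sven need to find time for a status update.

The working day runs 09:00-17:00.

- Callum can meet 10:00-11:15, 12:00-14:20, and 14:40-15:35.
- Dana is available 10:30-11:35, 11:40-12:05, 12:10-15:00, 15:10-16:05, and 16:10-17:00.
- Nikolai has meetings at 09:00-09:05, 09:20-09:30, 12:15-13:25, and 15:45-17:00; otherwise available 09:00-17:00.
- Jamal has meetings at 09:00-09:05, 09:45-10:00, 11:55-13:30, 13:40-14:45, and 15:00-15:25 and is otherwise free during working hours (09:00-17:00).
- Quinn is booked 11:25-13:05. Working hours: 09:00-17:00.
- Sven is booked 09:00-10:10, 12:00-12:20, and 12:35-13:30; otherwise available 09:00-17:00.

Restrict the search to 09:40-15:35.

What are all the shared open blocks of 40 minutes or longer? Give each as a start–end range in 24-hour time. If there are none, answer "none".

Nikolai free within 09:00–17:00: 09:05–09:20, 09:30–12:15, 13:25–15:45.
Jamal free within 09:00–17:00: 09:05–09:45, 10:00–11:55, 13:30–13:40, 14:45–15:00, 15:25–17:00.
Quinn free within 09:00–17:00: 09:00–11:25, 13:05–17:00.
Sven free within 09:00–17:00: 10:10–12:00, 12:20–12:35, 13:30–17:00.
Callum ∩ Dana: 10:30–11:15, 12:00–12:05, 12:10–14:20, 14:40–15:00, 15:10–15:35.
Callum ∩ Dana ∩ Nikolai: 10:30–11:15, 12:00–12:05, 12:10–12:15, 13:25–14:20, 14:40–15:00, 15:10–15:35.
Callum ∩ Dana ∩ Nikolai ∩ Jamal: 10:30–11:15, 13:30–13:40, 14:45–15:00, 15:25–15:35.
Callum ∩ Dana ∩ Nikolai ∩ Jamal ∩ Quinn: 10:30–11:15, 13:30–13:40, 14:45–15:00, 15:25–15:35.
Callum ∩ Dana ∩ Nikolai ∩ Jamal ∩ Quinn ∩ Sven: 10:30–11:15, 13:30–13:40, 14:45–15:00, 15:25–15:35.
Restricted to 09:40–15:35: 10:30–11:15, 13:30–13:40, 14:45–15:00, 15:25–15:35.
Windows ≥ 40 min: 10:30–11:15.

10:30–11:15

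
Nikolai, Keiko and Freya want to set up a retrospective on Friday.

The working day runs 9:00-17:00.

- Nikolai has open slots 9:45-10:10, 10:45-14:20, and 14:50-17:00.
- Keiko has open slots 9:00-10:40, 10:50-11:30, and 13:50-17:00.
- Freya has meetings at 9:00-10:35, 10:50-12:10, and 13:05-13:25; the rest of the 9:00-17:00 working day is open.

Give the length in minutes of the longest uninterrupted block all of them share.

130 minutes

Freya free within 09:00–17:00: 10:35–10:50, 12:10–13:05, 13:25–17:00.
Nikolai ∩ Keiko: 09:45–10:10, 10:50–11:30, 13:50–14:20, 14:50–17:00.
Nikolai ∩ Keiko ∩ Freya: 13:50–14:20, 14:50–17:00.
Common window lengths: 30, 130 min; longest is 130.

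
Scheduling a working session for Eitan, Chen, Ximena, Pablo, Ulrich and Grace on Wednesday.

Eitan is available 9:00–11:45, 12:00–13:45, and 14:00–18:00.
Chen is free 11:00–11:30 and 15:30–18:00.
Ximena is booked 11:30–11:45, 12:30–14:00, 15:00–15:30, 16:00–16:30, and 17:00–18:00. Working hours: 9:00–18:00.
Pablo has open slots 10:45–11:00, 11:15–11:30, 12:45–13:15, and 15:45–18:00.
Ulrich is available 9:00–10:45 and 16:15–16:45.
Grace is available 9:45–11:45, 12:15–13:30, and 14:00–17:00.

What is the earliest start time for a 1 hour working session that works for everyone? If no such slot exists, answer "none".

none

Ximena free within 09:00–18:00: 09:00–11:30, 11:45–12:30, 14:00–15:00, 15:30–16:00, 16:30–17:00.
Eitan ∩ Chen: 11:00–11:30, 15:30–18:00.
Eitan ∩ Chen ∩ Ximena: 11:00–11:30, 15:30–16:00, 16:30–17:00.
Eitan ∩ Chen ∩ Ximena ∩ Pablo: 11:15–11:30, 15:45–16:00, 16:30–17:00.
Eitan ∩ Chen ∩ Ximena ∩ Pablo ∩ Ulrich: 16:30–16:45.
Eitan ∩ Chen ∩ Ximena ∩ Pablo ∩ Ulrich ∩ Grace: 16:30–16:45.
Windows ≥ 60 min: (none).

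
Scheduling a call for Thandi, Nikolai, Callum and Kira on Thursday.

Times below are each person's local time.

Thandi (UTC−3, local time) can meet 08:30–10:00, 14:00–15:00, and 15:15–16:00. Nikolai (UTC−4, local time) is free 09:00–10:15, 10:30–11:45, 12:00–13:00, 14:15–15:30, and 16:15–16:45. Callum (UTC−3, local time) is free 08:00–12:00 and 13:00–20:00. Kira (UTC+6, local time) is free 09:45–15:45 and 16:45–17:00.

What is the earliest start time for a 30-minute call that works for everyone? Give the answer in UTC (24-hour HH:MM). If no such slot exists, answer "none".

Thandi → UTC: 11:30–13:00, 17:00–18:00, 18:15–19:00.
Nikolai → UTC: 13:00–14:15, 14:30–15:45, 16:00–17:00, 18:15–19:30, 20:15–20:45.
Callum → UTC: 11:00–15:00, 16:00–23:00.
Kira → UTC: 03:45–09:45, 10:45–11:00.
Thandi ∩ Nikolai: 18:15–19:00.
Thandi ∩ Nikolai ∩ Callum: 18:15–19:00.
Thandi ∩ Nikolai ∩ Callum ∩ Kira: (none).
Windows ≥ 30 min: (none).

none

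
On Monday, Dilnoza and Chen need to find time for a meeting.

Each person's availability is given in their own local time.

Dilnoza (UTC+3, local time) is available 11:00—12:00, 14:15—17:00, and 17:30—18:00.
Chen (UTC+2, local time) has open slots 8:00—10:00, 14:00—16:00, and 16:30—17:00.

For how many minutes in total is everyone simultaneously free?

150 minutes

Dilnoza → UTC: 08:00–09:00, 11:15–14:00, 14:30–15:00.
Chen → UTC: 06:00–08:00, 12:00–14:00, 14:30–15:00.
Dilnoza ∩ Chen: 12:00–14:00, 14:30–15:00.
Total common minutes: 120 + 30 = 150.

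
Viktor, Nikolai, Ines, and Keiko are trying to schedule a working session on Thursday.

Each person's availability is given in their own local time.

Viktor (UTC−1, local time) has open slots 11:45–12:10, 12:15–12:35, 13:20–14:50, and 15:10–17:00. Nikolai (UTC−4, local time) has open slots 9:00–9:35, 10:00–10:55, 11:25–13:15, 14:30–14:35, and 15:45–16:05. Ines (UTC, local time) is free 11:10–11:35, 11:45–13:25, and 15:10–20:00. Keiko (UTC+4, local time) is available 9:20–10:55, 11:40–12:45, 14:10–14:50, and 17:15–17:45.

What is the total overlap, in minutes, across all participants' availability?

10 minutes

Viktor → UTC: 12:45–13:10, 13:15–13:35, 14:20–15:50, 16:10–18:00.
Nikolai → UTC: 13:00–13:35, 14:00–14:55, 15:25–17:15, 18:30–18:35, 19:45–20:05.
Ines → UTC: 11:10–11:35, 11:45–13:25, 15:10–20:00.
Keiko → UTC: 05:20–06:55, 07:40–08:45, 10:10–10:50, 13:15–13:45.
Viktor ∩ Nikolai: 13:00–13:10, 13:15–13:35, 14:20–14:55, 15:25–15:50, 16:10–17:15.
Viktor ∩ Nikolai ∩ Ines: 13:00–13:10, 13:15–13:25, 15:25–15:50, 16:10–17:15.
Viktor ∩ Nikolai ∩ Ines ∩ Keiko: 13:15–13:25.
Total common minutes: 10.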